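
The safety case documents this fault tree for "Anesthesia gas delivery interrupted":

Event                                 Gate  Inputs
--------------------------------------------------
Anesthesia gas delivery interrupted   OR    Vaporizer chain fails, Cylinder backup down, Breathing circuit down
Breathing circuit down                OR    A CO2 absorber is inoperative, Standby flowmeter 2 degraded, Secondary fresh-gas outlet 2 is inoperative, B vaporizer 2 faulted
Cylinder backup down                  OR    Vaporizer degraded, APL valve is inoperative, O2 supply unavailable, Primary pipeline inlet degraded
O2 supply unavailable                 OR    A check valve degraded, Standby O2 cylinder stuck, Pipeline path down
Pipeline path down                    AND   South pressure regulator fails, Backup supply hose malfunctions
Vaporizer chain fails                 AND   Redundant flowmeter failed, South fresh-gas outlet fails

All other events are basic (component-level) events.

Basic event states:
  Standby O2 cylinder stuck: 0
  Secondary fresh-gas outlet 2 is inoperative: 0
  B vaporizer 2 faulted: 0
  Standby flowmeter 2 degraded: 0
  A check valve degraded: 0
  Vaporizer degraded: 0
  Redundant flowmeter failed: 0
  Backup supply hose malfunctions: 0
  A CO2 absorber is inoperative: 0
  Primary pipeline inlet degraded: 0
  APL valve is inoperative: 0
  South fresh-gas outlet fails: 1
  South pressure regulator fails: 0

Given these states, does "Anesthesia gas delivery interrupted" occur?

No

Vaporizer chain fails [AND]: Redundant flowmeter failed=not, South fresh-gas outlet fails=occurs → not all inputs occur → does not occur.
Pipeline path down [AND]: South pressure regulator fails=not, Backup supply hose malfunctions=not → not all inputs occur → does not occur.
O2 supply unavailable [OR]: A check valve degraded=not, Standby O2 cylinder stuck=not, Pipeline path down=not → no input occurs → does not occur.
Cylinder backup down [OR]: Vaporizer degraded=not, APL valve is inoperative=not, O2 supply unavailable=not, Primary pipeline inlet degraded=not → no input occurs → does not occur.
Breathing circuit down [OR]: A CO2 absorber is inoperative=not, Standby flowmeter 2 degraded=not, Secondary fresh-gas outlet 2 is inoperative=not, B vaporizer 2 faulted=not → no input occurs → does not occur.
Anesthesia gas delivery interrupted [OR]: Vaporizer chain fails=not, Cylinder backup down=not, Breathing circuit down=not → no input occurs → does not occur.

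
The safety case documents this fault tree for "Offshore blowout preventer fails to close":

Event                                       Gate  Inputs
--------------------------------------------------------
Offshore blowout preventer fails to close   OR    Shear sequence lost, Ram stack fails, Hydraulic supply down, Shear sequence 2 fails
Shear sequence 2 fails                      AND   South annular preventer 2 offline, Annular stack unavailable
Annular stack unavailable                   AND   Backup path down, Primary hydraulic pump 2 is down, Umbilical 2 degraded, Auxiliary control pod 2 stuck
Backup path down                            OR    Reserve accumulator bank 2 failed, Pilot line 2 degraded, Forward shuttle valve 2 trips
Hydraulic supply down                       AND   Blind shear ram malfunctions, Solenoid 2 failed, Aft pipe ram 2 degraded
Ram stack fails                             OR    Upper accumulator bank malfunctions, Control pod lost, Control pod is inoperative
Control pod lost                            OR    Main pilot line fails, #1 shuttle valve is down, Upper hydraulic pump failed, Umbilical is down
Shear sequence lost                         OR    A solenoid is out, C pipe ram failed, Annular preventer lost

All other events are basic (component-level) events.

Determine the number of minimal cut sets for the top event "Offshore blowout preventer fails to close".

13

Shear sequence lost [OR]: union of children's cut sets → 3 cut set(s).
Control pod lost [OR]: union of children's cut sets → 4 cut set(s).
Ram stack fails [OR]: union of children's cut sets → 6 cut set(s).
Hydraulic supply down [AND]: one cut set from each child combined → 1 × 1 × 1 = 1 cut set(s).
Backup path down [OR]: union of children's cut sets → 3 cut set(s).
Annular stack unavailable [AND]: one cut set from each child combined → 3 × 1 × 1 × 1 = 3 cut set(s).
Shear sequence 2 fails [AND]: one cut set from each child combined → 1 × 3 = 3 cut set(s).
Offshore blowout preventer fails to close [OR]: union of children's cut sets → 13 cut set(s).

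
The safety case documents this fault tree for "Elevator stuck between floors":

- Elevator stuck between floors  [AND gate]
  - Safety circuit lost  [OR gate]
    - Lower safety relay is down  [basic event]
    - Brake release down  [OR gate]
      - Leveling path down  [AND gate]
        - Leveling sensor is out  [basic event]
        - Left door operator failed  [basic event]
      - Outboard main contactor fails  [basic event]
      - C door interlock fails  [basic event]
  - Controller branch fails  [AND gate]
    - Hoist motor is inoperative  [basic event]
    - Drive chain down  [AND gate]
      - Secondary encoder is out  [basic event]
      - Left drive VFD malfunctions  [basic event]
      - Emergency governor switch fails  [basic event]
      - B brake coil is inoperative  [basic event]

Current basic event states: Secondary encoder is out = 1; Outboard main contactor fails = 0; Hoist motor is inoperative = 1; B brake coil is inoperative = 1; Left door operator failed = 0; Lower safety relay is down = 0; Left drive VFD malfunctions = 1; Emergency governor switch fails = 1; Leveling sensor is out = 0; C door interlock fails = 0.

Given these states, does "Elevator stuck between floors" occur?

No

Leveling path down [AND]: Leveling sensor is out=not, Left door operator failed=not → not all inputs occur → does not occur.
Brake release down [OR]: Leveling path down=not, Outboard main contactor fails=not, C door interlock fails=not → no input occurs → does not occur.
Safety circuit lost [OR]: Lower safety relay is down=not, Brake release down=not → no input occurs → does not occur.
Drive chain down [AND]: Secondary encoder is out=occurs, Left drive VFD malfunctions=occurs, Emergency governor switch fails=occurs, B brake coil is inoperative=occurs → all inputs occur → occurs.
Controller branch fails [AND]: Hoist motor is inoperative=occurs, Drive chain down=occurs → all inputs occur → occurs.
Elevator stuck between floors [AND]: Safety circuit lost=not, Controller branch fails=occurs → not all inputs occur → does not occur.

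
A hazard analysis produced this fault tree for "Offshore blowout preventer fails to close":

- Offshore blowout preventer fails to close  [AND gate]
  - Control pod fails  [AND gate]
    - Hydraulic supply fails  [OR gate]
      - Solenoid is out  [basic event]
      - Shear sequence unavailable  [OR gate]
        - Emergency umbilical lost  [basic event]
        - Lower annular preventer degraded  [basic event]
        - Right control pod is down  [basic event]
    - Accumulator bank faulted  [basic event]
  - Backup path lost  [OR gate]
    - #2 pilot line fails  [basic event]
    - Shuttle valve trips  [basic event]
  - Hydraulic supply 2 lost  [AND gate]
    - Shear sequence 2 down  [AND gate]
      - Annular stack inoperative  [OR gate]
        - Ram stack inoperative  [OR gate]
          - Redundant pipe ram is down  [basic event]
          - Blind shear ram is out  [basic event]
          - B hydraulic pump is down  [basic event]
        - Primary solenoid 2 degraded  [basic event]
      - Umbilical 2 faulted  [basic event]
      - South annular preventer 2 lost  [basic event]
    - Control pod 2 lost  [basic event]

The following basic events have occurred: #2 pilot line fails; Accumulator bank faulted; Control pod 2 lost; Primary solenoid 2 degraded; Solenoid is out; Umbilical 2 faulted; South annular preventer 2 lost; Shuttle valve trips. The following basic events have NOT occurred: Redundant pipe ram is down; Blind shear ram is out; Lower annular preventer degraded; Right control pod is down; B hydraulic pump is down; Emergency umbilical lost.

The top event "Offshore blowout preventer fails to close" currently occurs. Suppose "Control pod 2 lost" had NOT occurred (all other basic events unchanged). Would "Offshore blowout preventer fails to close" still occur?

No

Counterfactual: set "Control pod 2 lost" to not occurred.
Shear sequence unavailable [OR]: Emergency umbilical lost=not, Lower annular preventer degraded=not, Right control pod is down=not → no input occurs → does not occur.
Hydraulic supply fails [OR]: Solenoid is out=occurs, Shear sequence unavailable=not → at least one input occurs → occurs.
Control pod fails [AND]: Hydraulic supply fails=occurs, Accumulator bank faulted=occurs → all inputs occur → occurs.
Backup path lost [OR]: #2 pilot line fails=occurs, Shuttle valve trips=occurs → at least one input occurs → occurs.
Ram stack inoperative [OR]: Redundant pipe ram is down=not, Blind shear ram is out=not, B hydraulic pump is down=not → no input occurs → does not occur.
Annular stack inoperative [OR]: Ram stack inoperative=not, Primary solenoid 2 degraded=occurs → at least one input occurs → occurs.
Shear sequence 2 down [AND]: Annular stack inoperative=occurs, Umbilical 2 faulted=occurs, South annular preventer 2 lost=occurs → all inputs occur → occurs.
Hydraulic supply 2 lost [AND]: Shear sequence 2 down=occurs, Control pod 2 lost=not → not all inputs occur → does not occur.
Offshore blowout preventer fails to close [AND]: Control pod fails=occurs, Backup path lost=occurs, Hydraulic supply 2 lost=not → not all inputs occur → does not occur.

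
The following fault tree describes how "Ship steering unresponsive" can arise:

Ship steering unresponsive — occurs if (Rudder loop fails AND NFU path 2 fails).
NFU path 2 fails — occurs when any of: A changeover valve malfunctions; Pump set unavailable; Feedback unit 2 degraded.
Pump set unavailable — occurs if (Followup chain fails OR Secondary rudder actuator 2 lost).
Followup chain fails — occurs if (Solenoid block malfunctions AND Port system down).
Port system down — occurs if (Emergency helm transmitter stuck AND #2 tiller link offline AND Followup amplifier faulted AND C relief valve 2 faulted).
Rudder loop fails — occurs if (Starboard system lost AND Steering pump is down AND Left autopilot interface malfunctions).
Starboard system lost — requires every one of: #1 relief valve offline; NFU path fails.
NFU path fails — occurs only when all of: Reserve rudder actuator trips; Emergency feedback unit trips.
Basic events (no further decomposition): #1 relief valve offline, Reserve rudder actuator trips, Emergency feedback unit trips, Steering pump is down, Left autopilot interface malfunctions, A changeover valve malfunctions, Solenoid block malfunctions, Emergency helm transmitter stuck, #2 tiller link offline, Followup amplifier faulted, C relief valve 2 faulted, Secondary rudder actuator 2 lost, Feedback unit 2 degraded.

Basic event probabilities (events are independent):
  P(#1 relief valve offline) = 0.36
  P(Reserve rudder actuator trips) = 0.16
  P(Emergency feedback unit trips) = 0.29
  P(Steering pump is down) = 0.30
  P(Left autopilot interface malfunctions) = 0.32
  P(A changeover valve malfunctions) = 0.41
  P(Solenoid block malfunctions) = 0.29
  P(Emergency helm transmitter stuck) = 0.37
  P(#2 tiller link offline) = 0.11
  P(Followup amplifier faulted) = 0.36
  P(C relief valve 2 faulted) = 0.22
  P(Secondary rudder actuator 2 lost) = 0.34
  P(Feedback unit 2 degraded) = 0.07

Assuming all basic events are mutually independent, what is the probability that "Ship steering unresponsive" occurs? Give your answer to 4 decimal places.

P(NFU path fails) [AND] = 0.16 × 0.29 = 0.046400
P(Starboard system lost) [AND] = 0.36 × 0.046400 = 0.016704
P(Rudder loop fails) [AND] = 0.016704 × 0.30 × 0.32 = 0.001604
P(Port system down) [AND] = 0.37 × 0.11 × 0.36 × 0.22 = 0.003223
P(Followup chain fails) [AND] = 0.29 × 0.003223 = 0.000935
P(Pump set unavailable) [OR] = 1 − (1−0.000935) × (1−0.34) = 0.340617
P(NFU path 2 fails) [OR] = 1 − (1−0.41) × (1−0.340617) × (1−0.07) = 0.638197
P(Ship steering unresponsive) [AND] = 0.001604 × 0.638197 = 0.001024
Rounded to 4 decimal places: P(Ship steering unresponsive) ≈ 0.0010.

0.0010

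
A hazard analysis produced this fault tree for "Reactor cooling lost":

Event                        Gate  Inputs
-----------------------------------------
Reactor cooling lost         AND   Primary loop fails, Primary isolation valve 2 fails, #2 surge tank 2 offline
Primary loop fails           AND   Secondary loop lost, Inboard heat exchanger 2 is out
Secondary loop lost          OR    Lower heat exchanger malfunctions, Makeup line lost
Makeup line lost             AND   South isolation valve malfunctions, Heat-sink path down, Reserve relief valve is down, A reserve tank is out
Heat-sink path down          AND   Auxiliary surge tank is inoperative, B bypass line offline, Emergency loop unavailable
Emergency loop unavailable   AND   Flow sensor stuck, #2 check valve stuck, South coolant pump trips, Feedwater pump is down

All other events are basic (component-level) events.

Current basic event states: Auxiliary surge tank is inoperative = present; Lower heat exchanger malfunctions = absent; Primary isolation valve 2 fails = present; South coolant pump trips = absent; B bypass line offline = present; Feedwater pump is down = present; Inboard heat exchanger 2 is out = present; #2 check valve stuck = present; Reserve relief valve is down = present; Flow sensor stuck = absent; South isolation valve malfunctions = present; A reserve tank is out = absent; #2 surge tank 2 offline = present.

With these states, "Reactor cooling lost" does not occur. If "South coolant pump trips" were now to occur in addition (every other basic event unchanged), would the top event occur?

Counterfactual: set "South coolant pump trips" to occurred.
Emergency loop unavailable [AND]: Flow sensor stuck=not, #2 check valve stuck=occurs, South coolant pump trips=occurs, Feedwater pump is down=occurs → not all inputs occur → does not occur.
Heat-sink path down [AND]: Auxiliary surge tank is inoperative=occurs, B bypass line offline=occurs, Emergency loop unavailable=not → not all inputs occur → does not occur.
Makeup line lost [AND]: South isolation valve malfunctions=occurs, Heat-sink path down=not, Reserve relief valve is down=occurs, A reserve tank is out=not → not all inputs occur → does not occur.
Secondary loop lost [OR]: Lower heat exchanger malfunctions=not, Makeup line lost=not → no input occurs → does not occur.
Primary loop fails [AND]: Secondary loop lost=not, Inboard heat exchanger 2 is out=occurs → not all inputs occur → does not occur.
Reactor cooling lost [AND]: Primary loop fails=not, Primary isolation valve 2 fails=occurs, #2 surge tank 2 offline=occurs → not all inputs occur → does not occur.

No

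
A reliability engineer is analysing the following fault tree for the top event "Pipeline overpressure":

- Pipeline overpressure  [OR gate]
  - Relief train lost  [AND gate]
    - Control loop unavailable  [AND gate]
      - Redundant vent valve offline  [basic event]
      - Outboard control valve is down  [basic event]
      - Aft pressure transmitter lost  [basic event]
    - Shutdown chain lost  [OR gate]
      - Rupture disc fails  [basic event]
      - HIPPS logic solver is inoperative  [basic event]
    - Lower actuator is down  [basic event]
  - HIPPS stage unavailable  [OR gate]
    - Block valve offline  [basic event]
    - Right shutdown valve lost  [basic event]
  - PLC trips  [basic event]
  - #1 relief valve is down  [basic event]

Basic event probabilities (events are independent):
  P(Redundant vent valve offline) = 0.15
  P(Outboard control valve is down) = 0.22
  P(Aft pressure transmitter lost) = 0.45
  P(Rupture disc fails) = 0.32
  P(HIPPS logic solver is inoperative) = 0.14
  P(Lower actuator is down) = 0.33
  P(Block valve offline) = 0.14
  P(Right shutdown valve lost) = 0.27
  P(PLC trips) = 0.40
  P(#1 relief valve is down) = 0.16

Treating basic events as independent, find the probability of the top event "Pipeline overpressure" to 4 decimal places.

P(Control loop unavailable) [AND] = 0.15 × 0.22 × 0.45 = 0.014850
P(Shutdown chain lost) [OR] = 1 − (1−0.32) × (1−0.14) = 0.415200
P(Relief train lost) [AND] = 0.014850 × 0.415200 × 0.33 = 0.002035
P(HIPPS stage unavailable) [OR] = 1 − (1−0.14) × (1−0.27) = 0.372200
P(Pipeline overpressure) [OR] = 1 − (1−0.002035) × (1−0.372200) × (1−0.40) × (1−0.16) = 0.684233
Rounded to 4 decimal places: P(Pipeline overpressure) ≈ 0.6842.

0.6842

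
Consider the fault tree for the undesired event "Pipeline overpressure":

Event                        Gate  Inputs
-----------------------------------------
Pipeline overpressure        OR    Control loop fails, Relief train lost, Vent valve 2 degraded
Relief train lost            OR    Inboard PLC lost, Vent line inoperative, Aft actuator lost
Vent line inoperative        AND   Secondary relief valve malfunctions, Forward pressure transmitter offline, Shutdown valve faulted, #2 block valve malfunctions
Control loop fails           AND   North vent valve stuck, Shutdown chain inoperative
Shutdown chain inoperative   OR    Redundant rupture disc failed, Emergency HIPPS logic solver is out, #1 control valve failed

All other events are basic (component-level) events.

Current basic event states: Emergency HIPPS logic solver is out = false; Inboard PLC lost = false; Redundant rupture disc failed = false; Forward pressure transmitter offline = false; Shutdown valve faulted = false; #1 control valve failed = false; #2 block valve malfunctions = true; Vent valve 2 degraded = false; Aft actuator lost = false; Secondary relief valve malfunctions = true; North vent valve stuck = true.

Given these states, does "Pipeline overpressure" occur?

No

Shutdown chain inoperative [OR]: Redundant rupture disc failed=not, Emergency HIPPS logic solver is out=not, #1 control valve failed=not → no input occurs → does not occur.
Control loop fails [AND]: North vent valve stuck=occurs, Shutdown chain inoperative=not → not all inputs occur → does not occur.
Vent line inoperative [AND]: Secondary relief valve malfunctions=occurs, Forward pressure transmitter offline=not, Shutdown valve faulted=not, #2 block valve malfunctions=occurs → not all inputs occur → does not occur.
Relief train lost [OR]: Inboard PLC lost=not, Vent line inoperative=not, Aft actuator lost=not → no input occurs → does not occur.
Pipeline overpressure [OR]: Control loop fails=not, Relief train lost=not, Vent valve 2 degraded=not → no input occurs → does not occur.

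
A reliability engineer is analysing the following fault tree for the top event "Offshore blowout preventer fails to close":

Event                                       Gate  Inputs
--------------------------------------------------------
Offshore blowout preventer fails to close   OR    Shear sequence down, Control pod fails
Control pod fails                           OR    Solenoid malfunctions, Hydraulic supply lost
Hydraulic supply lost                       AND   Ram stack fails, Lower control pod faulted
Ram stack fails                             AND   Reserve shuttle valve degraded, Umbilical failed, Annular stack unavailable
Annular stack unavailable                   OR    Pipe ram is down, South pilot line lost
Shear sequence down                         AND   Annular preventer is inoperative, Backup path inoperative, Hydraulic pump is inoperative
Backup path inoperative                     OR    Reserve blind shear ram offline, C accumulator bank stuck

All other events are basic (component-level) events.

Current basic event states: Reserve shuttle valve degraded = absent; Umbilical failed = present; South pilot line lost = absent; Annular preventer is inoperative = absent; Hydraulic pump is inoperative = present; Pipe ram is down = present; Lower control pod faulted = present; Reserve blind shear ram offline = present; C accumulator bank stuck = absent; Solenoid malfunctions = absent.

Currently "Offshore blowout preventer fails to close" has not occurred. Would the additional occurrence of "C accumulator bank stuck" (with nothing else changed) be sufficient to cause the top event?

No

Counterfactual: set "C accumulator bank stuck" to occurred.
Backup path inoperative [OR]: Reserve blind shear ram offline=occurs, C accumulator bank stuck=occurs → at least one input occurs → occurs.
Shear sequence down [AND]: Annular preventer is inoperative=not, Backup path inoperative=occurs, Hydraulic pump is inoperative=occurs → not all inputs occur → does not occur.
Annular stack unavailable [OR]: Pipe ram is down=occurs, South pilot line lost=not → at least one input occurs → occurs.
Ram stack fails [AND]: Reserve shuttle valve degraded=not, Umbilical failed=occurs, Annular stack unavailable=occurs → not all inputs occur → does not occur.
Hydraulic supply lost [AND]: Ram stack fails=not, Lower control pod faulted=occurs → not all inputs occur → does not occur.
Control pod fails [OR]: Solenoid malfunctions=not, Hydraulic supply lost=not → no input occurs → does not occur.
Offshore blowout preventer fails to close [OR]: Shear sequence down=not, Control pod fails=not → no input occurs → does not occur.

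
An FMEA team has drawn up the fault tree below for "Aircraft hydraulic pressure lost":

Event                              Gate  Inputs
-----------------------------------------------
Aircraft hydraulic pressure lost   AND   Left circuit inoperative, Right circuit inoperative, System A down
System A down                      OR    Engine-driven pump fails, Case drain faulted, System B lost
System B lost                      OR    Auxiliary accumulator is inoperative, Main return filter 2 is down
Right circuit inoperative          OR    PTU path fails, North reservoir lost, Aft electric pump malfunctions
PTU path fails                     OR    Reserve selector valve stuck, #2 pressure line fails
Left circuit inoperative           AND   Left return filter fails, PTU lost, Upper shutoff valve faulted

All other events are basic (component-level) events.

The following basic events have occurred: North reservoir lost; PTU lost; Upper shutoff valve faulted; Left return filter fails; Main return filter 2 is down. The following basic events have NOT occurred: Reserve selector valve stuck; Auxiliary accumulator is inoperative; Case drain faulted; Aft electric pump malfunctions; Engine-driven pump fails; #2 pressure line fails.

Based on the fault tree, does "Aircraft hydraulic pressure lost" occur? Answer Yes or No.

Left circuit inoperative [AND]: Left return filter fails=occurs, PTU lost=occurs, Upper shutoff valve faulted=occurs → all inputs occur → occurs.
PTU path fails [OR]: Reserve selector valve stuck=not, #2 pressure line fails=not → no input occurs → does not occur.
Right circuit inoperative [OR]: PTU path fails=not, North reservoir lost=occurs, Aft electric pump malfunctions=not → at least one input occurs → occurs.
System B lost [OR]: Auxiliary accumulator is inoperative=not, Main return filter 2 is down=occurs → at least one input occurs → occurs.
System A down [OR]: Engine-driven pump fails=not, Case drain faulted=not, System B lost=occurs → at least one input occurs → occurs.
Aircraft hydraulic pressure lost [AND]: Left circuit inoperative=occurs, Right circuit inoperative=occurs, System A down=occurs → all inputs occur → occurs.

Yes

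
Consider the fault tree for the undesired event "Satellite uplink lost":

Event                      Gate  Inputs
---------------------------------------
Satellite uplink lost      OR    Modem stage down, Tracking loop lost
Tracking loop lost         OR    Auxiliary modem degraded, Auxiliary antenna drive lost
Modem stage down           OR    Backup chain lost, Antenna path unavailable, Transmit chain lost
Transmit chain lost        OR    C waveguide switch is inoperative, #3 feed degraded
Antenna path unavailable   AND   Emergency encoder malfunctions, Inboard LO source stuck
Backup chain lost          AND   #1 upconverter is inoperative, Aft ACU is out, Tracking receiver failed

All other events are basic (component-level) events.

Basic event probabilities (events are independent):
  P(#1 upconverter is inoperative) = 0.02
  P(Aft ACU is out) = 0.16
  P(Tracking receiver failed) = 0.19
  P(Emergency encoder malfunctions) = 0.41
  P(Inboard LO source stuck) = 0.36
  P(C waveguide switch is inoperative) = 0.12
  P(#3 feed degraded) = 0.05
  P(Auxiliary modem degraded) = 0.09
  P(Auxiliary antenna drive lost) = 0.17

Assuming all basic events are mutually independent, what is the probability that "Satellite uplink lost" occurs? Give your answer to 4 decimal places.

0.4621

P(Backup chain lost) [AND] = 0.02 × 0.16 × 0.19 = 0.000608
P(Antenna path unavailable) [AND] = 0.41 × 0.36 = 0.147600
P(Transmit chain lost) [OR] = 1 − (1−0.12) × (1−0.05) = 0.164000
P(Modem stage down) [OR] = 1 − (1−0.000608) × (1−0.147600) × (1−0.164000) = 0.287827
P(Tracking loop lost) [OR] = 1 − (1−0.09) × (1−0.17) = 0.244700
P(Satellite uplink lost) [OR] = 1 − (1−0.287827) × (1−0.244700) = 0.462096
Rounded to 4 decimal places: P(Satellite uplink lost) ≈ 0.4621.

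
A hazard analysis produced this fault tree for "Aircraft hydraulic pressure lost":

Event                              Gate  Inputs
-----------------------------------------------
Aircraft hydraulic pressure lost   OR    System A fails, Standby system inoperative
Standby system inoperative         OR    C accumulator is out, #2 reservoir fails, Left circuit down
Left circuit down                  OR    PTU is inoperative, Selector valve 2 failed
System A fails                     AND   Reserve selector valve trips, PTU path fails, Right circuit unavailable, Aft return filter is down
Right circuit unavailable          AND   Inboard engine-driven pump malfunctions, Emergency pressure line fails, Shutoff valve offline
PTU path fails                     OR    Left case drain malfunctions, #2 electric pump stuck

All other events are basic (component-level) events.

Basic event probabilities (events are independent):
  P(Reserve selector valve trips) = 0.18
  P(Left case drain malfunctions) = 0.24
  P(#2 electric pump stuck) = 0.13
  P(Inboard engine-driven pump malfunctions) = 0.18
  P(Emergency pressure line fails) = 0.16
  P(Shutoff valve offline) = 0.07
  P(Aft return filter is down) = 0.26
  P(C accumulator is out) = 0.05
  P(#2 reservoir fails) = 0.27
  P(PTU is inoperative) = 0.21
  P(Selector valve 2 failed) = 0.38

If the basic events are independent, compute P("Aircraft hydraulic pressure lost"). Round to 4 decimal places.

P(PTU path fails) [OR] = 1 − (1−0.24) × (1−0.13) = 0.338800
P(Right circuit unavailable) [AND] = 0.18 × 0.16 × 0.07 = 0.002016
P(System A fails) [AND] = 0.18 × 0.338800 × 0.002016 × 0.26 = 0.000032
P(Left circuit down) [OR] = 1 − (1−0.21) × (1−0.38) = 0.510200
P(Standby system inoperative) [OR] = 1 − (1−0.05) × (1−0.27) × (1−0.510200) = 0.660324
P(Aircraft hydraulic pressure lost) [OR] = 1 − (1−0.000032) × (1−0.660324) = 0.660335
Rounded to 4 decimal places: P(Aircraft hydraulic pressure lost) ≈ 0.6603.

0.6603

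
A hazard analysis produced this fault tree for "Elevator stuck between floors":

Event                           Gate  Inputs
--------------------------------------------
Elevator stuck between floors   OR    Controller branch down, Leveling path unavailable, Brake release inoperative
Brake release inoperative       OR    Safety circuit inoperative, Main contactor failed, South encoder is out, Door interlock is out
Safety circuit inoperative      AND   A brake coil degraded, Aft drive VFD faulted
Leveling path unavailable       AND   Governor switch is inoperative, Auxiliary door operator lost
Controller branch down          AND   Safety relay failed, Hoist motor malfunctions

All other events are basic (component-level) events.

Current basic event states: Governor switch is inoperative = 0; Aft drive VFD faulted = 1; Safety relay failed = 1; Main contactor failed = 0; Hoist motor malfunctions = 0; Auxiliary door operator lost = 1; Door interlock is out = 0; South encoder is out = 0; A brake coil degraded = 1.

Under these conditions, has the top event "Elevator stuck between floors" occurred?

Controller branch down [AND]: Safety relay failed=occurs, Hoist motor malfunctions=not → not all inputs occur → does not occur.
Leveling path unavailable [AND]: Governor switch is inoperative=not, Auxiliary door operator lost=occurs → not all inputs occur → does not occur.
Safety circuit inoperative [AND]: A brake coil degraded=occurs, Aft drive VFD faulted=occurs → all inputs occur → occurs.
Brake release inoperative [OR]: Safety circuit inoperative=occurs, Main contactor failed=not, South encoder is out=not, Door interlock is out=not → at least one input occurs → occurs.
Elevator stuck between floors [OR]: Controller branch down=not, Leveling path unavailable=not, Brake release inoperative=occurs → at least one input occurs → occurs.

Yes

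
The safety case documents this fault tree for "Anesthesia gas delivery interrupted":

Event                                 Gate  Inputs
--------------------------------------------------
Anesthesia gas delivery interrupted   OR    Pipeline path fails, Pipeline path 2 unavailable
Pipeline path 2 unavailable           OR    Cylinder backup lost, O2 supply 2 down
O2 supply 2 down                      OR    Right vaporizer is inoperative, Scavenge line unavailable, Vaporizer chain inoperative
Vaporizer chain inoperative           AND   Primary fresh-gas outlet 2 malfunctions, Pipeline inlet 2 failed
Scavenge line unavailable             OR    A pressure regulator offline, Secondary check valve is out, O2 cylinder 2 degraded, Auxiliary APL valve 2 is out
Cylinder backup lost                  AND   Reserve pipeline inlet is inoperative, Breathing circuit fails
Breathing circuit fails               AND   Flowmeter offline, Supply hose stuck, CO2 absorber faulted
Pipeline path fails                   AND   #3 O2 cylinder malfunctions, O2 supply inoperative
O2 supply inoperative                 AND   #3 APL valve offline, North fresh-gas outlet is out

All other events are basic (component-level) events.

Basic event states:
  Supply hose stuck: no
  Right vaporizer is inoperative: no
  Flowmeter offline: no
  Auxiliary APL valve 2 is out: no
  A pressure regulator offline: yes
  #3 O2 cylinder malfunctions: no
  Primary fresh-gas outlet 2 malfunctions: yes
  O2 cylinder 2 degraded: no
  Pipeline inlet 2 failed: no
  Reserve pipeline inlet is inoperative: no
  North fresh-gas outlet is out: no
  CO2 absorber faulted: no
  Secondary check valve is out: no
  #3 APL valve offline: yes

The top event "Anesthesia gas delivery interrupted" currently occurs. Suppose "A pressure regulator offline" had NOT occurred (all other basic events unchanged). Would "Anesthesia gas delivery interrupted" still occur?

Counterfactual: set "A pressure regulator offline" to not occurred.
O2 supply inoperative [AND]: #3 APL valve offline=occurs, North fresh-gas outlet is out=not → not all inputs occur → does not occur.
Pipeline path fails [AND]: #3 O2 cylinder malfunctions=not, O2 supply inoperative=not → not all inputs occur → does not occur.
Breathing circuit fails [AND]: Flowmeter offline=not, Supply hose stuck=not, CO2 absorber faulted=not → not all inputs occur → does not occur.
Cylinder backup lost [AND]: Reserve pipeline inlet is inoperative=not, Breathing circuit fails=not → not all inputs occur → does not occur.
Scavenge line unavailable [OR]: A pressure regulator offline=not, Secondary check valve is out=not, O2 cylinder 2 degraded=not, Auxiliary APL valve 2 is out=not → no input occurs → does not occur.
Vaporizer chain inoperative [AND]: Primary fresh-gas outlet 2 malfunctions=occurs, Pipeline inlet 2 failed=not → not all inputs occur → does not occur.
O2 supply 2 down [OR]: Right vaporizer is inoperative=not, Scavenge line unavailable=not, Vaporizer chain inoperative=not → no input occurs → does not occur.
Pipeline path 2 unavailable [OR]: Cylinder backup lost=not, O2 supply 2 down=not → no input occurs → does not occur.
Anesthesia gas delivery interrupted [OR]: Pipeline path fails=not, Pipeline path 2 unavailable=not → no input occurs → does not occur.

No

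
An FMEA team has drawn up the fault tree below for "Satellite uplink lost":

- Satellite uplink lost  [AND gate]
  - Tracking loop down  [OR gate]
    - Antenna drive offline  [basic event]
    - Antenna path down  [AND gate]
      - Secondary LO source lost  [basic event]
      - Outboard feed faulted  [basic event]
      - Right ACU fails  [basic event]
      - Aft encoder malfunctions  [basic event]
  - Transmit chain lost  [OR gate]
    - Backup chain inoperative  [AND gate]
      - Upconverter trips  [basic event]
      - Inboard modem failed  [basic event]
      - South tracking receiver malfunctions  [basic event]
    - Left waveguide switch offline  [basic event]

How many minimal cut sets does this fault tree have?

4

Antenna path down [AND]: one cut set from each child combined → 1 × 1 × 1 × 1 = 1 cut set(s).
Tracking loop down [OR]: union of children's cut sets → 2 cut set(s).
Backup chain inoperative [AND]: one cut set from each child combined → 1 × 1 × 1 = 1 cut set(s).
Transmit chain lost [OR]: union of children's cut sets → 2 cut set(s).
Satellite uplink lost [AND]: one cut set from each child combined → 2 × 2 = 4 cut set(s).
Minimal cut sets: {Antenna drive offline, Inboard modem failed, South tracking receiver malfunctions, Upconverter trips}; {Antenna drive offline, Left waveguide switch offline}; {Aft encoder malfunctions, Inboard modem failed, Outboard feed faulted, Right ACU fails, Secondary LO source lost, South tracking receiver malfunctions, Upconverter trips}; {Aft encoder malfunctions, Left waveguide switch offline, Outboard feed faulted, Right ACU fails, Secondary LO source lost}.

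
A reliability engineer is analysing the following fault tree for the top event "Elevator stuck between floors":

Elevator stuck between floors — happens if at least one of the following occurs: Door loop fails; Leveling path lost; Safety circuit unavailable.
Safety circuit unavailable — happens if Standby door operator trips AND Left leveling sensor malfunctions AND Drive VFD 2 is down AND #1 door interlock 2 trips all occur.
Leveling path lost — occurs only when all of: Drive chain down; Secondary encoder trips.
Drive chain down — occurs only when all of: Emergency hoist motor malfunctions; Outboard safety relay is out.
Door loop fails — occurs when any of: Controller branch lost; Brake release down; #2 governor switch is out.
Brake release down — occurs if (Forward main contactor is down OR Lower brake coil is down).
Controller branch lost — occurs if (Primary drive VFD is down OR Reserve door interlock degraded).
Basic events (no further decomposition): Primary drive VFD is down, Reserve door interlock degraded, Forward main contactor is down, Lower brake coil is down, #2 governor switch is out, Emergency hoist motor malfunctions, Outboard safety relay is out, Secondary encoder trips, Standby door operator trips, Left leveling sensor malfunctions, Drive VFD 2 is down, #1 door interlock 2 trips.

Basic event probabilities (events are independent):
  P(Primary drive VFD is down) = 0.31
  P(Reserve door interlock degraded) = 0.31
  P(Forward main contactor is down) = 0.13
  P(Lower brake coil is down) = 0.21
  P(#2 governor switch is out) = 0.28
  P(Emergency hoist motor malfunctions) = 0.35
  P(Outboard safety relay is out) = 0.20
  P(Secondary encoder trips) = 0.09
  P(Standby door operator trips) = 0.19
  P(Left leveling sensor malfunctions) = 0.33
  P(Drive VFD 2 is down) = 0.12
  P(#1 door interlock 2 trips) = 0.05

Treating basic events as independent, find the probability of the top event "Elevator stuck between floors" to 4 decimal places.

P(Controller branch lost) [OR] = 1 − (1−0.31) × (1−0.31) = 0.523900
P(Brake release down) [OR] = 1 − (1−0.13) × (1−0.21) = 0.312700
P(Door loop fails) [OR] = 1 − (1−0.523900) × (1−0.312700) × (1−0.28) = 0.764399
P(Drive chain down) [AND] = 0.35 × 0.20 = 0.070000
P(Leveling path lost) [AND] = 0.070000 × 0.09 = 0.006300
P(Safety circuit unavailable) [AND] = 0.19 × 0.33 × 0.12 × 0.05 = 0.000376
P(Elevator stuck between floors) [OR] = 1 − (1−0.764399) × (1−0.006300) × (1−0.000376) = 0.765971
Rounded to 4 decimal places: P(Elevator stuck between floors) ≈ 0.7660.

0.7660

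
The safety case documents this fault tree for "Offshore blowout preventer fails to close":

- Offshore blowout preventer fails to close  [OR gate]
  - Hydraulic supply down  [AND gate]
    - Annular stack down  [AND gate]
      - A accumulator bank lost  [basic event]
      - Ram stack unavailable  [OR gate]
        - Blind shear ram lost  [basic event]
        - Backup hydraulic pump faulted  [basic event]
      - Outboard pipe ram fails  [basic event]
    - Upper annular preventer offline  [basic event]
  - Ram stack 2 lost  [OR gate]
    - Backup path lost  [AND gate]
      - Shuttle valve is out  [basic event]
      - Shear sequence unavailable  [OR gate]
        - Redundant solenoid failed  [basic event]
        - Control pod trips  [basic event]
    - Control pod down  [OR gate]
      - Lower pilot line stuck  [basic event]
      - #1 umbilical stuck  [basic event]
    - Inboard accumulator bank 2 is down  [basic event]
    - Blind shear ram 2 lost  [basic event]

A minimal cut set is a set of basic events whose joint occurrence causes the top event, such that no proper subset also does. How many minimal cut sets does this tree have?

8

Ram stack unavailable [OR]: union of children's cut sets → 2 cut set(s).
Annular stack down [AND]: one cut set from each child combined → 1 × 2 × 1 = 2 cut set(s).
Hydraulic supply down [AND]: one cut set from each child combined → 2 × 1 = 2 cut set(s).
Shear sequence unavailable [OR]: union of children's cut sets → 2 cut set(s).
Backup path lost [AND]: one cut set from each child combined → 1 × 2 = 2 cut set(s).
Control pod down [OR]: union of children's cut sets → 2 cut set(s).
Ram stack 2 lost [OR]: union of children's cut sets → 6 cut set(s).
Offshore blowout preventer fails to close [OR]: union of children's cut sets → 8 cut set(s).
Minimal cut sets: {A accumulator bank lost, Blind shear ram lost, Outboard pipe ram fails, Upper annular preventer offline}; {A accumulator bank lost, Backup hydraulic pump faulted, Outboard pipe ram fails, Upper annular preventer offline}; {Redundant solenoid failed, Shuttle valve is out}; {Control pod trips, Shuttle valve is out}; {Lower pilot line stuck}; {#1 umbilical stuck}; {Inboard accumulator bank 2 is down}; {Blind shear ram 2 lost}.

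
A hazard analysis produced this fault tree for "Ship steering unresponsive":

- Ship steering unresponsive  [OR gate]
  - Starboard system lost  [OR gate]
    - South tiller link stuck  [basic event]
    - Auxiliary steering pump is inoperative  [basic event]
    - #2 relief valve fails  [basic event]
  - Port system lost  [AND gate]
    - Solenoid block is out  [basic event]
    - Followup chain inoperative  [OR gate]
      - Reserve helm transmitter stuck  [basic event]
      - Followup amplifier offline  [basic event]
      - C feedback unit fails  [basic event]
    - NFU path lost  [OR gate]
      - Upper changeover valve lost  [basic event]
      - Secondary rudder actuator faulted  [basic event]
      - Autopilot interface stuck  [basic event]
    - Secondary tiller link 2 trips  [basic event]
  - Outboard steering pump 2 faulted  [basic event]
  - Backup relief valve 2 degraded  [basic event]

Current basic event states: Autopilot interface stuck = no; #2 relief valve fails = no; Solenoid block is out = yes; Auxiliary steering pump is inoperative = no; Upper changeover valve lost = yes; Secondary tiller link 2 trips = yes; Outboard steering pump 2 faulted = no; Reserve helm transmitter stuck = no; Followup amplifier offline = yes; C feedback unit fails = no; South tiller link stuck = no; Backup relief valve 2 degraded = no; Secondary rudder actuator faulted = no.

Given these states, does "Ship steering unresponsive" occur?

Starboard system lost [OR]: South tiller link stuck=not, Auxiliary steering pump is inoperative=not, #2 relief valve fails=not → no input occurs → does not occur.
Followup chain inoperative [OR]: Reserve helm transmitter stuck=not, Followup amplifier offline=occurs, C feedback unit fails=not → at least one input occurs → occurs.
NFU path lost [OR]: Upper changeover valve lost=occurs, Secondary rudder actuator faulted=not, Autopilot interface stuck=not → at least one input occurs → occurs.
Port system lost [AND]: Solenoid block is out=occurs, Followup chain inoperative=occurs, NFU path lost=occurs, Secondary tiller link 2 trips=occurs → all inputs occur → occurs.
Ship steering unresponsive [OR]: Starboard system lost=not, Port system lost=occurs, Outboard steering pump 2 faulted=not, Backup relief valve 2 degraded=not → at least one input occurs → occurs.

Yes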